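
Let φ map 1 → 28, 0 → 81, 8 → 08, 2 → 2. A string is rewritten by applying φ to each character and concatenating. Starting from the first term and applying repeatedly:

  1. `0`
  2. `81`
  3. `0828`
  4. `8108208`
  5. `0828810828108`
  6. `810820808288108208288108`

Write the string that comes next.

φ(810820808288108208288108) expands symbol-by-symbol to 08 28 81 08 2 81 08 81 08 2 08 08 28 81 08 2 81 08 2 08 08 28 81 08; joining the 24 pieces gives the next term.

08288108281088108208082881082810820808288108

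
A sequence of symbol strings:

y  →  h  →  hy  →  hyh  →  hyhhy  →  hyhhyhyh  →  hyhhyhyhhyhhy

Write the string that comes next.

From term 3 onward, concatenate the last term with the second-to-last: h·y = hy, hy·h = hyh, …
The next term joins hyhhyhyhhyhhy and hyhhyhyh.

hyhhyhyhhyhhyhyhhyhyh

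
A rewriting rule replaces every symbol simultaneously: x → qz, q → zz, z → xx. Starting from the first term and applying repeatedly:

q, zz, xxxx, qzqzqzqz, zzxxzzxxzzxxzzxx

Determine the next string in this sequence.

Replace each of the 16 characters of zzxxzzxxzzxxzzxx in place — xx xx qz qz xx xx qz qz xx xx qz qz xx xx qz qz — and concatenate.

xxxxqzqzxxxxqzqzxxxxqzqzxxxxqzqz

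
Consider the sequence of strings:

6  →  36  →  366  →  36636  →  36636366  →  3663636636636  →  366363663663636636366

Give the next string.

This is a Fibonacci-style word recurrence s(k) = s(k−1)·s(k−2): e.g. 36·6 = 366.
Continuing: 366363663663636636366 · 3663636636636 gives term 8.

3663636636636366363663663636636636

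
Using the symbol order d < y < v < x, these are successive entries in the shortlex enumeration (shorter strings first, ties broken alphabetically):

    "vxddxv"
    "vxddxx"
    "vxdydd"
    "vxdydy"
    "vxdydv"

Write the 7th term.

Stepping forward 2 times from vxdydv: vxdydv → vxdydx, then the target.

vxdyyd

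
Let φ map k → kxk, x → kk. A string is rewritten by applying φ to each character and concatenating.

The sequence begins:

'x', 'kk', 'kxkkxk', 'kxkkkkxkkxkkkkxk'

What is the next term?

kxkkkkxkkxkkxkkxkkkkxkkxkkkkxkkxkkxkkxkkkkxk

φ(kxkkkkxkkxkkkkxk) expands symbol-by-symbol to kxk kk kxk kxk kxk kxk kk kxk kxk kk kxk kxk kxk kxk kk kxk; joining the 16 pieces gives the next term.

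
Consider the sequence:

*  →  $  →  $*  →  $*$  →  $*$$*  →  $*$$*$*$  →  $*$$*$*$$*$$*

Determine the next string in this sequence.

$*$$*$*$$*$$*$*$$*$*$

From term 3 onward, concatenate the last term with the second-to-last: $·* = $*, $*·$ = $*$, …
The next term joins $*$$*$*$$*$$* and $*$$*$*$.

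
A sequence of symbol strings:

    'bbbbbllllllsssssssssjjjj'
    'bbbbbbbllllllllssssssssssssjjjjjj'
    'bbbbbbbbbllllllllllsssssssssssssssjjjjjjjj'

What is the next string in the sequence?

bbbbbbbbbbbllllllllllllssssssssssssssssssjjjjjjjjjj

Term n consists of 2n+1 b's, followed by 2n+2 l's, followed by 3n+3 s's, followed by 2n j's, where the shown terms are n = 2, 3, 4.
At n = 5 the blocks have lengths 11, 12, 18, 10.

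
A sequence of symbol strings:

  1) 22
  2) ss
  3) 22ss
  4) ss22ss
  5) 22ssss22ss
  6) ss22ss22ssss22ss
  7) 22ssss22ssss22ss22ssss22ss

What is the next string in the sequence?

This is a Fibonacci-style word recurrence s(k) = s(k−2)·s(k−1): e.g. 22·ss = 22ss.
So term 8 is ss22ss22ssss22ss·22ssss22ssss22ss22ssss22ss.

ss22ss22ssss22ss22ssss22ssss22ss22ssss22ss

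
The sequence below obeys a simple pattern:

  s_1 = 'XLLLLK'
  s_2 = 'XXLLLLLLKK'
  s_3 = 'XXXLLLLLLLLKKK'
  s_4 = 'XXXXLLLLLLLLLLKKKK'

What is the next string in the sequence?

The n-th term is n X's then 2n+2 L's then n K's (n = 1, 2, …).
At n = 5 the blocks have lengths 5, 12, 5.

XXXXXLLLLLLLLLLLLKKKKK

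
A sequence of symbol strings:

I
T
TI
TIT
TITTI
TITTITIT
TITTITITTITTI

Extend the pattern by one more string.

From term 3 onward, concatenate the last term with the second-to-last: T·I = TI, TI·T = TIT, …
Continuing: TITTITITTITTI · TITTITIT gives term 8.

TITTITITTITTITITTITIT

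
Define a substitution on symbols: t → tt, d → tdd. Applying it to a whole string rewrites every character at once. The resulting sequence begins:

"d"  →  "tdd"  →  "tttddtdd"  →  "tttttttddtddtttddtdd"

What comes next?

Rewriting the 20 symbols of tttttttddtddtttddtdd one by one yields tt tt tt tt tt tt tt tdd tdd tt tdd tdd tt tt tt tdd tdd tt tdd tdd; concatenated:

tttttttttttttttddtddtttddtddtttttttddtddtttddtdd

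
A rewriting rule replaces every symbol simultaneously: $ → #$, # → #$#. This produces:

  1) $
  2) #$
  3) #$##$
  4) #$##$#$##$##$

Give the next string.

Rewriting the 13 symbols of #$##$#$##$##$ one by one yields #$# #$ #$# #$# #$ #$# #$ #$# #$# #$ #$# #$# #$; concatenated:

#$##$#$##$##$#$##$#$##$##$#$##$##$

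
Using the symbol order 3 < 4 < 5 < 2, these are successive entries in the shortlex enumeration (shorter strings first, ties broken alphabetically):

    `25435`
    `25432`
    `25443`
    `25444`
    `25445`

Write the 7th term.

Stepping forward 2 times from 25445: 25445 → 25442, then the target.

25453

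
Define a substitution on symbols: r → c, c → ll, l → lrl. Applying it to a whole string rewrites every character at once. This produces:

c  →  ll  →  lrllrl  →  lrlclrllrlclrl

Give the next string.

lrlclrllllrlclrllrlclrllllrlclrl

Replace each of the 14 characters of lrlclrllrlclrl in place — lrl c lrl ll lrl c lrl lrl c lrl ll lrl c lrl — and concatenate.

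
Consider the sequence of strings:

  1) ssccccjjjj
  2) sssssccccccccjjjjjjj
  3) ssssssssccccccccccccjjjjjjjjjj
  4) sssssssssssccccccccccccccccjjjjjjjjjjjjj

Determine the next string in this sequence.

The n-th term is 3n-1 s's then 4n c's then 3n+1 j's (n = 1, 2, …).
Setting n = 5 gives 14, 20, 16 characters in each block.

ssssssssssssssccccccccccccccccccccjjjjjjjjjjjjjjjj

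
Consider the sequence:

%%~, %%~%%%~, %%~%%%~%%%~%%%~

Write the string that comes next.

s(k+1) = s(k)·%·s(k) — each term doubles the last with '%' between the halves.
Doubling %%~%%%~%%%~%%%~ with '%' between the halves:

%%~%%%~%%%~%%%~%%%~%%%~%%%~%%%~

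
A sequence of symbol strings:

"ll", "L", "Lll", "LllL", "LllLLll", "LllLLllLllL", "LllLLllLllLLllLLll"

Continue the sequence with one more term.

LllLLllLllLLllLLllLllLLllLllL

Each term (from the third on) is the previous term followed by the one before it: term 3 = L·ll = Lll.
Continuing: LllLLllLllLLllLLll · LllLLllLllL gives term 8.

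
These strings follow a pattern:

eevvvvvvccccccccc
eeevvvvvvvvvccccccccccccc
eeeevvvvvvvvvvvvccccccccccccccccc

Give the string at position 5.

Reading off run lengths: e runs 2, 3, 4; v runs 6, 9, 12; c runs 9, 13, 17 — each is linear in n, where the shown terms are n = 2, 3, 4.
At n = 6 the blocks have lengths 6, 18, 25.

eeeeeevvvvvvvvvvvvvvvvvvccccccccccccccccccccccccc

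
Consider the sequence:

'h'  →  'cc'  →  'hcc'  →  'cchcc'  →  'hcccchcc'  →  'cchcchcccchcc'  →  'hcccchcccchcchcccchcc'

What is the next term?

cchcchcccchcchcccchcccchcchcccchcc

From term 3 onward, concatenate the second-to-last term with the last: h·cc = hcc, cc·hcc = cchcc, …
The next term joins cchcchcccchcc and hcccchcccchcchcccchcc.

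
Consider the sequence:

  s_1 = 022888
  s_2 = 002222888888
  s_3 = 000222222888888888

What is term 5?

000002222222222888888888888888

Reading off run lengths: 0 runs 1, 2, 3; 2 runs 2, 4, 6; 8 runs 3, 6, 9 — each is linear in n (n = 1, 2, …).
Setting n = 5 gives 5, 10, 15 characters in each block.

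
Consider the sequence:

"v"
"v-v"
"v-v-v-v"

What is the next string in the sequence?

v-v-v-v-v-v-v-v

s(k+1) = s(k)·-·s(k) — each term doubles the last with '-' between the halves.
So the next term is two copies of v-v-v-v with '-' between the halves.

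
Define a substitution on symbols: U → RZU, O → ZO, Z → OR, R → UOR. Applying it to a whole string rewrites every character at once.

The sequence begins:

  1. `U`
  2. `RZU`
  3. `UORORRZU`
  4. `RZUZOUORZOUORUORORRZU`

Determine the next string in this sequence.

UORORRZUORZORZUZOUORORZORZUZOUORRZUZOUORZOUORUORORRZU

Replace each of the 21 characters of RZUZOUORZOUORUORORRZU in place — UOR OR RZU OR ZO RZU ZO UOR OR ZO RZU ZO UOR RZU ZO UOR ZO UOR UOR OR RZU — and concatenate.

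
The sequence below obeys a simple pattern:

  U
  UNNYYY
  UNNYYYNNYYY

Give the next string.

Each term is the previous one with NNYYY appended.
So the next term is UNNYYYNNYYY·NNYYY.

UNNYYYNNYYYNNYYY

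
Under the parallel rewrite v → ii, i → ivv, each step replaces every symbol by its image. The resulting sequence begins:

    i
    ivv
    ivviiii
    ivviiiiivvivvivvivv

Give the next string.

ivviiiiivvivvivvivvivviiiiivviiiiivviiiiivviiii

Applying the rule to each of the 19 symbols of ivviiiiivvivvivvivv gives the pieces ivv ii ii ivv ivv ivv ivv ivv ii ii ivv ii ii ivv ii ii ivv ii ii, which concatenate to the answer.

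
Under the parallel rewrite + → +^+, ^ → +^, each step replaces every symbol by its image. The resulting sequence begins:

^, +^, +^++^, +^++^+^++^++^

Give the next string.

Rewriting the 13 symbols of +^++^+^++^++^ one by one yields +^+ +^ +^+ +^+ +^ +^+ +^ +^+ +^+ +^ +^+ +^+ +^; concatenated:

+^++^+^++^++^+^++^+^++^++^+^++^++^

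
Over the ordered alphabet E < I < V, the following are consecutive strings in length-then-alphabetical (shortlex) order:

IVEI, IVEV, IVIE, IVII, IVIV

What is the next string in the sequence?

The successor of IVIV increments the rightmost position that isn't already V and resets every position after it to E.

IVVE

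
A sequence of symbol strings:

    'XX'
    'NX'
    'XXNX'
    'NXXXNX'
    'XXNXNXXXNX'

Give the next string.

This is a Fibonacci-style word recurrence s(k) = s(k−2)·s(k−1): e.g. XX·NX = XXNX.
Continuing: NXXXNX · XXNXNXXXNX gives term 6.

NXXXNXXXNXNXXXNX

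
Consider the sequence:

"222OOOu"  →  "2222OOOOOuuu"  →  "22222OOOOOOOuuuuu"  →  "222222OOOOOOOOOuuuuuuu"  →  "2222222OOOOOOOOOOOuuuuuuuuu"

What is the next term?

Term n consists of n+2 2's, followed by 2n+1 O's, followed by 2n-1 u's (n = 1, 2, …).
At n = 6 the blocks have lengths 8, 13, 11.

22222222OOOOOOOOOOOOOuuuuuuuuuuu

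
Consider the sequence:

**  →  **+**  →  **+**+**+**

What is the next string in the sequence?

Every step duplicates the string with '+' between the halves.
Doubling **+**+**+** with '+' between the halves:

**+**+**+**+**+**+**+**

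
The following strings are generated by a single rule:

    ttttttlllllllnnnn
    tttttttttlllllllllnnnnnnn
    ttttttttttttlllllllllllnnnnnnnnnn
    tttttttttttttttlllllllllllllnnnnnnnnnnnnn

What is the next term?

Term n consists of 3n t's, followed by 2n+3 l's, followed by 3n-2 n's, where the shown terms are n = 2, 3, 4, 5.
Setting n = 6 gives 18, 15, 16 characters in each block.

ttttttttttttttttttlllllllllllllllnnnnnnnnnnnnnnnn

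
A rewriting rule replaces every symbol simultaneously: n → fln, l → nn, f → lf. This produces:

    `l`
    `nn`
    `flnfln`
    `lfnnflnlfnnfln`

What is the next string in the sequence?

φ(lfnnflnlfnnfln) expands symbol-by-symbol to nn lf fln fln lf nn fln nn lf fln fln lf nn fln; joining the 14 pieces gives the next term.

nnlfflnflnlfnnflnnnlfflnflnlfnnfln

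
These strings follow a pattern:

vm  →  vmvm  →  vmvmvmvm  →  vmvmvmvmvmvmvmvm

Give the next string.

Each string is two copies of the previous one concatenated.
So the next term is two copies of vmvmvmvmvmvmvmvm.

vmvmvmvmvmvmvmvmvmvmvmvmvmvmvmvm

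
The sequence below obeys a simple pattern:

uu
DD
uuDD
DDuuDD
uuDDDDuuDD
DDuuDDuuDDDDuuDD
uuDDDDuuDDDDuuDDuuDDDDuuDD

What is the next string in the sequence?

Each term (from the third on) is the two preceding terms concatenated in order: term 3 = uu·DD = uuDD.
Continuing: DDuuDDuuDDDDuuDD · uuDDDDuuDDDDuuDDuuDDDDuuDD gives term 8.

DDuuDDuuDDDDuuDDuuDDDDuuDDDDuuDDuuDDDDuuDD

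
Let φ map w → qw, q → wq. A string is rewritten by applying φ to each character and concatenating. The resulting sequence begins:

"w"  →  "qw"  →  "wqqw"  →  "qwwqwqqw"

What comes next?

wqqwqwwqqwwqwqqw

Rewriting each symbol of qwwqwqqw: q→wq, w→qw, w→qw, q→wq, w→qw, q→wq, q→wq, w→qw, which concatenates to wq qw qw wq qw wq wq qw.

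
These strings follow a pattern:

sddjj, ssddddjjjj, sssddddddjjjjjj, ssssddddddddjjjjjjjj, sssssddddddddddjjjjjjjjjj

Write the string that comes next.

ssssssddddddddddddjjjjjjjjjjjj

The n-th term is n s's then 2n d's then 2n j's (n = 1, 2, …).
At n = 6 the blocks have lengths 6, 12, 12.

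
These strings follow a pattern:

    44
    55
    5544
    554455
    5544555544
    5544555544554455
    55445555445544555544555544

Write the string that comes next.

554455554455445555445555445544555544554455

Each term (from the third on) is the previous term followed by the one before it: term 3 = 55·44 = 5544.
Continuing: 55445555445544555544555544 · 5544555544554455 gives term 8.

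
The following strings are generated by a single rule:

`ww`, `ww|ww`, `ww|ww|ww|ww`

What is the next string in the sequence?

Every step duplicates the string with '|' between the halves.
So the next term is two copies of ww|ww|ww|ww with '|' between the halves.

ww|ww|ww|ww|ww|ww|ww|ww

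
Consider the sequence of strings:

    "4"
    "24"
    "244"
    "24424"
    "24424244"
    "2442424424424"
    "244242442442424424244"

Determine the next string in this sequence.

2442424424424244242442442424424424

Each term (from the third on) is the previous term followed by the one before it: term 3 = 24·4 = 244.
Continuing: 244242442442424424244 · 2442424424424 gives term 8.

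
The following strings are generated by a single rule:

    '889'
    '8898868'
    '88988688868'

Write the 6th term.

88988688868886888688868

Each term is the previous one with 8868 appended.
From 88988688868, 3 further steps: 88988688868 → 889886888688868 → 8898868886888688868 → (answer).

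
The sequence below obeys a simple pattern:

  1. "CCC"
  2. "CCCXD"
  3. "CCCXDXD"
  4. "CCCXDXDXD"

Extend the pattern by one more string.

Each term is the previous one with XD appended.
Applying this once more to CCCXDXDXD:

CCCXDXDXDXD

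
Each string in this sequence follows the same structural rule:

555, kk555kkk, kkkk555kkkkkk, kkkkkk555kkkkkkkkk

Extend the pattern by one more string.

kkkkkkkk555kkkkkkkkkkkk

s(k+1) = kk·s(k)·kkk, so each term gains kk as a prefix and kkk as a suffix.
One more step from kkkkkk555kkkkkkkkk gives the answer.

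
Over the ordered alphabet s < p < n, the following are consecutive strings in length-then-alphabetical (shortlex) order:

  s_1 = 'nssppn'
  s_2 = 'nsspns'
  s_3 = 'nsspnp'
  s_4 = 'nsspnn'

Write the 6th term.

nssnsp

Stepping forward 2 times from nsspnn: nsspnn → nssnss, then the target.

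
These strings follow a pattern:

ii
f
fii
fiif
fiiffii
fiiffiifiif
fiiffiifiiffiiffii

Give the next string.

fiiffiifiiffiiffiifiiffiifiif

Each term (from the third on) is the previous term followed by the one before it: term 3 = f·ii = fii.
So term 8 is fiiffiifiiffiiffii·fiiffiifiif.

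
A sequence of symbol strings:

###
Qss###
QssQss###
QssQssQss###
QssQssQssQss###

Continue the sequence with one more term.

The strings grow by a fixed prefix Qss each time.
So the next term is Qss·QssQssQssQss###.

QssQssQssQssQss###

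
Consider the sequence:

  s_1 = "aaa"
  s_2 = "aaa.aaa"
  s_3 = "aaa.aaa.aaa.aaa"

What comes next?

aaa.aaa.aaa.aaa.aaa.aaa.aaa.aaa

s(k+1) = s(k)·.·s(k) — each term doubles the last with '.' between the halves.
One more doubling of aaa.aaa.aaa.aaa gives the answer.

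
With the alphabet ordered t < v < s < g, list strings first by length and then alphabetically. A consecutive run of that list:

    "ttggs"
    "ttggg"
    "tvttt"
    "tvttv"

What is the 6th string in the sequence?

tvttg

Advancing 2 positions from tvttv through tvttv → tvtts reaches term 6.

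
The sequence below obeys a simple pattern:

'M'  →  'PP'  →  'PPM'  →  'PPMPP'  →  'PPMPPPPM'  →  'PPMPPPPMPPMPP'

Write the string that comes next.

PPMPPPPMPPMPPPPMPPPPM

Each term (from the third on) is the previous term followed by the one before it: term 3 = PP·M = PPM.
The next term joins PPMPPPPMPPMPP and PPMPPPPM.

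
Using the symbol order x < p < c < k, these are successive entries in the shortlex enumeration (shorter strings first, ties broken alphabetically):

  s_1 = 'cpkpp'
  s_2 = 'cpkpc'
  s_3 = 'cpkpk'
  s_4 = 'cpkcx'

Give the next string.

The successor of cpkcx increments the rightmost position that isn't already k and resets every position after it to x.

cpkcp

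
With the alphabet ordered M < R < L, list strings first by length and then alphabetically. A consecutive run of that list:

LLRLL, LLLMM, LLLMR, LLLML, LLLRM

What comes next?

LLLRR

Treat LLLRM as a base-3 numeral over the given alphabet and add one, carrying through any trailing L's.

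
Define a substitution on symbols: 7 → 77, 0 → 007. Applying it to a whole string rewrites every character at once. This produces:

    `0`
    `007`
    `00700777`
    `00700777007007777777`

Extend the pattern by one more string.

007007770070077777770070077700700777777777777777

Applying the rule to each of the 20 symbols of 00700777007007777777 gives the pieces 007 007 77 007 007 77 77 77 007 007 77 007 007 77 77 77 77 77 77 77, which concatenate to the answer.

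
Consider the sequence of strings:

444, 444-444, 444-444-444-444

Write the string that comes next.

444-444-444-444-444-444-444-444

Each string is two copies of the previous one joined by '-'.
One more doubling of 444-444-444-444 gives the answer.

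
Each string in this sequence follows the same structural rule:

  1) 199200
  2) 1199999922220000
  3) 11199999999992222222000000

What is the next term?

111199999999999999222222222200000000

Term n consists of n 1's, followed by 4n-2 9's, followed by 3n-2 2's, followed by 2n 0's (n = 1, 2, …).
For the next term, n = 4, so the run lengths are 4, 14, 10, 8.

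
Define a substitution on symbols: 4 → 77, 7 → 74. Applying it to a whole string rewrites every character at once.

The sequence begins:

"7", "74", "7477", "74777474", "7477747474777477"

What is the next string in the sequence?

Rewriting the 16 symbols of 7477747474777477 one by one yields 74 77 74 74 74 77 74 77 74 77 74 74 74 77 74 74; concatenated:

74777474747774777477747474777474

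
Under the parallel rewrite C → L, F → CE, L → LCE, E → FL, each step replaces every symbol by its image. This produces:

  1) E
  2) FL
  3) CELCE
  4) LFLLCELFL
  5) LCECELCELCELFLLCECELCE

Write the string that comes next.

LCELFLLFLLCELFLLCELFLLCECELCELCELFLLFLLCELFL

φ(LCECELCELCELFLLCECELCE) expands symbol-by-symbol to LCE L FL L FL LCE L FL LCE L FL LCE CE LCE LCE L FL L FL LCE L FL; joining the 22 pieces gives the next term.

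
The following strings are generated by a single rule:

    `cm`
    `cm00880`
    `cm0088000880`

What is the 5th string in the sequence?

cm00880008800088000880

Each term is the previous one with 00880 appended.
From cm0088000880, 2 further steps: cm0088000880 → cm008800088000880 → (answer).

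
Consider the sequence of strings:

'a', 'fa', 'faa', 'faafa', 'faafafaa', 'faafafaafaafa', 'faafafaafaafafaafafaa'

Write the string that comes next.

faafafaafaafafaafafaafaafafaafaafa

Each term (from the third on) is the previous term followed by the one before it: term 3 = fa·a = faa.
Continuing: faafafaafaafafaafafaa · faafafaafaafa gives term 8.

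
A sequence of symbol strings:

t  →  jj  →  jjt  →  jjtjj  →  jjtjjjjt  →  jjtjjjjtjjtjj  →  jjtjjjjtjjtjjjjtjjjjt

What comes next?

Each term (from the third on) is the previous term followed by the one before it: term 3 = jj·t = jjt.
The next term joins jjtjjjjtjjtjjjjtjjjjt and jjtjjjjtjjtjj.

jjtjjjjtjjtjjjjtjjjjtjjtjjjjtjjtjj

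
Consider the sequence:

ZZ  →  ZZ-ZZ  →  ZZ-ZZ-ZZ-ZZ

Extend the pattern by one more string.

ZZ-ZZ-ZZ-ZZ-ZZ-ZZ-ZZ-ZZ

Every step duplicates the string with '-' between the halves.
So the next term is two copies of ZZ-ZZ-ZZ-ZZ with '-' between the halves.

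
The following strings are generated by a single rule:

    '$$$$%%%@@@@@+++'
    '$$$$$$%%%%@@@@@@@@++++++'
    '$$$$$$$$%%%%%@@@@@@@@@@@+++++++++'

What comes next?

The n-th term is 2n+2 $'s then n+2 %'s then 3n+2 @'s then 3n +'s (n = 1, 2, …).
Setting n = 4 gives 10, 6, 14, 12 characters in each block.

$$$$$$$$$$%%%%%%@@@@@@@@@@@@@@++++++++++++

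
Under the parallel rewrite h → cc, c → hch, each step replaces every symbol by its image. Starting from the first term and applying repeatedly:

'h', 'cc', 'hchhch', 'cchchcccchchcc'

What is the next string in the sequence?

hchhchcchchcchchhchhchhchcchchcchchhch

Replace each of the 14 characters of cchchcccchchcc in place — hch hch cc hch cc hch hch hch hch cc hch cc hch hch — and concatenate.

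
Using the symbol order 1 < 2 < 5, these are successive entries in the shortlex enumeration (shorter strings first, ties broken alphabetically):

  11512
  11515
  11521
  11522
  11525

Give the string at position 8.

Advancing 3 positions from 11525 through 11525 → 11551 → 11552 reaches term 8.

11555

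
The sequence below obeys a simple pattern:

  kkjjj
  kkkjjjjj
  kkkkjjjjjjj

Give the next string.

The n-th term is n+1 k's then 2n+1 j's (n = 1, 2, …).
Setting n = 4 gives 5, 9 characters in each block.

kkkkkjjjjjjjjj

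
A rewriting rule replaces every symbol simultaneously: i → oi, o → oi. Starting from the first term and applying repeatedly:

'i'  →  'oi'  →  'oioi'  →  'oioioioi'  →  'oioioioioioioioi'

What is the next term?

oioioioioioioioioioioioioioioioi

φ(oioioioioioioioi) expands symbol-by-symbol to oi oi oi oi oi oi oi oi oi oi oi oi oi oi oi oi; joining the 16 pieces gives the next term.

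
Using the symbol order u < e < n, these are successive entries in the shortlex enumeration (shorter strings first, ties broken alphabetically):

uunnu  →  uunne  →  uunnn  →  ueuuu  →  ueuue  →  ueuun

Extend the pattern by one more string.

ueueu

The successor of ueuun increments the rightmost position that isn't already n and resets every position after it to u.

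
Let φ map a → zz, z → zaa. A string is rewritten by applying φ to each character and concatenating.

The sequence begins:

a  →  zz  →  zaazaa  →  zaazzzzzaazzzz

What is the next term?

Applying the rule to each of the 14 symbols of zaazzzzzaazzzz gives the pieces zaa zz zz zaa zaa zaa zaa zaa zz zz zaa zaa zaa zaa, which concatenate to the answer.

zaazzzzzaazaazaazaazaazzzzzaazaazaazaa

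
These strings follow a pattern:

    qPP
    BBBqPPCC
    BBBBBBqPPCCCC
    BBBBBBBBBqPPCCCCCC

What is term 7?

s(k+1) = BBB·s(k)·CC, so each term gains BBB as a prefix and CC as a suffix.
From BBBBBBBBBqPPCCCCCC, 3 further steps: BBBBBBBBBqPPCCCCCC → BBBBBBBBBBBBqPPCCCCCCCC → BBBBBBBBBBBBBBBqPPCCCCCCCCCC → (answer).

BBBBBBBBBBBBBBBBBBqPPCCCCCCCCCCCC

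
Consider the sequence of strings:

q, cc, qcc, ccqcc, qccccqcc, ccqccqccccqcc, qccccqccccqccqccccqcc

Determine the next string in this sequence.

Each term (from the third on) is the two preceding terms concatenated in order: term 3 = q·cc = qcc.
Continuing: ccqccqccccqcc · qccccqccccqccqccccqcc gives term 8.

ccqccqccccqccqccccqccccqccqccccqcc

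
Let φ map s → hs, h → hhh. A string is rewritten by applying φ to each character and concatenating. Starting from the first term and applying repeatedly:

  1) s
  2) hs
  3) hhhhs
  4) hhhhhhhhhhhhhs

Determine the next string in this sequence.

hhhhhhhhhhhhhhhhhhhhhhhhhhhhhhhhhhhhhhhhs

Applying the rule to each of the 14 symbols of hhhhhhhhhhhhhs gives the pieces hhh hhh hhh hhh hhh hhh hhh hhh hhh hhh hhh hhh hhh hs, which concatenate to the answer.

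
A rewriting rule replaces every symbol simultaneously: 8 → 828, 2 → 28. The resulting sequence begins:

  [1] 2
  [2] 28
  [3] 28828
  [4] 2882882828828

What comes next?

Rewriting the 13 symbols of 2882882828828 one by one yields 28 828 828 28 828 828 28 828 28 828 828 28 828; concatenated:

2882882828828828288282882882828828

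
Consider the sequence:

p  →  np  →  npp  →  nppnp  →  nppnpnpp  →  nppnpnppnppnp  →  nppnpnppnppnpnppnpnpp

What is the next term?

From term 3 onward, concatenate the last term with the second-to-last: np·p = npp, npp·np = nppnp, …
The next term joins nppnpnppnppnpnppnpnpp and nppnpnppnppnp.

nppnpnppnppnpnppnpnppnppnpnppnppnp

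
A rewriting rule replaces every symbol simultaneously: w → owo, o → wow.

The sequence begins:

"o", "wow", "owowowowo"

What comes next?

wowowowowowowowowowowowowow

Expanding owowowowo: o→wow, w→owo, o→wow, w→owo, o→wow, w→owo, o→wow, w→owo, o→wow. Concatenated: wow owo wow owo wow owo wow owo wow.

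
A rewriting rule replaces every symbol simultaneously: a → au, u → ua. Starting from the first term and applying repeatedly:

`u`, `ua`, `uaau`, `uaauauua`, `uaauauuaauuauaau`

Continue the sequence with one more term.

Rewriting the 16 symbols of uaauauuaauuauaau one by one yields ua au au ua au ua ua au au ua ua au ua au au ua; concatenated:

uaauauuaauuauaauauuauaauuaauauua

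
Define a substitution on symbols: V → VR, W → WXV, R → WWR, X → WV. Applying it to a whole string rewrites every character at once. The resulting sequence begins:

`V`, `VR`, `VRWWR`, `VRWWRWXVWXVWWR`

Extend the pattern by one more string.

VRWWRWXVWXVWWRWXVWVVRWXVWVVRWXVWXVWWR

Replace each of the 14 characters of VRWWRWXVWXVWWR in place — VR WWR WXV WXV WWR WXV WV VR WXV WV VR WXV WXV WWR — and concatenate.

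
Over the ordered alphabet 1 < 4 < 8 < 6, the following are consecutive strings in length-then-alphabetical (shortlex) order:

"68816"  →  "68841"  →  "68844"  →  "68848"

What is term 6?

68881

Advancing 2 positions from 68848 through 68848 → 68846 reaches term 6.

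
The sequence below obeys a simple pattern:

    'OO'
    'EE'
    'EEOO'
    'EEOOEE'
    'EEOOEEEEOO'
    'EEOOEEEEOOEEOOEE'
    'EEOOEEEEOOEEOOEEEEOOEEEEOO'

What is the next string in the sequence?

EEOOEEEEOOEEOOEEEEOOEEEEOOEEOOEEEEOOEEOOEE

This is a Fibonacci-style word recurrence s(k) = s(k−1)·s(k−2): e.g. EE·OO = EEOO.
Continuing: EEOOEEEEOOEEOOEEEEOOEEEEOO · EEOOEEEEOOEEOOEE gives term 8.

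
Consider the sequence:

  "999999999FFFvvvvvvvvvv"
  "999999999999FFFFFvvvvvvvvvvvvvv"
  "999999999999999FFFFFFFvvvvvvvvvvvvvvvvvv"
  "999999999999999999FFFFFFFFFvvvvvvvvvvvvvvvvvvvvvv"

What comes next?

Each string has the form 9^{3n+3} F^{2n-1} v^{4n+2}, where the shown terms are n = 2, 3, 4, 5.
At n = 6 the blocks have lengths 21, 11, 26.

999999999999999999999FFFFFFFFFFFvvvvvvvvvvvvvvvvvvvvvvvvvv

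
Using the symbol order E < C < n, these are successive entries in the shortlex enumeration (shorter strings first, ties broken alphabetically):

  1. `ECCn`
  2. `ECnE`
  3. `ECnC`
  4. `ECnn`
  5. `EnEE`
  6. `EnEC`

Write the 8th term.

EnCE

Stepping forward 2 times from EnEC: EnEC → EnEn, then the target.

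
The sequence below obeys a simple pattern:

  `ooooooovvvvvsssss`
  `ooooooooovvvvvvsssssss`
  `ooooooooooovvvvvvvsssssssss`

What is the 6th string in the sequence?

Each string has the form o^{2n+3} v^{n+3} s^{2n+1}, where the shown terms are n = 2, 3, 4.
For term 6, n = 7, so the run lengths are 17, 10, 15.

ooooooooooooooooovvvvvvvvvvsssssssssssssss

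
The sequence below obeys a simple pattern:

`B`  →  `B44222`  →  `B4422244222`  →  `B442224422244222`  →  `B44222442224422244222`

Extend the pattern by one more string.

The strings grow by a fixed suffix 44222 each time.
So the next term is B44222442224422244222·44222.

B4422244222442224422244222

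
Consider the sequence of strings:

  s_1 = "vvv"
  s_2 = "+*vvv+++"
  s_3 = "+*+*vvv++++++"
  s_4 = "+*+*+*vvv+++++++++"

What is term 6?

Every step adds +* to the front and +++ to the end of the previous string.
From +*+*+*vvv+++++++++, 2 further steps: +*+*+*vvv+++++++++ → +*+*+*+*vvv++++++++++++ → (answer).

+*+*+*+*+*vvv+++++++++++++++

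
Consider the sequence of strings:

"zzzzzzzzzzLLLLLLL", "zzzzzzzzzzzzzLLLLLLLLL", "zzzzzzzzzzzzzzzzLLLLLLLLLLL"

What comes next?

zzzzzzzzzzzzzzzzzzzLLLLLLLLLLLLL

The n-th term is 3n+1 z's then 2n+1 L's, where the shown terms are n = 3, 4, 5.
For the next term, n = 6, so the run lengths are 19, 13.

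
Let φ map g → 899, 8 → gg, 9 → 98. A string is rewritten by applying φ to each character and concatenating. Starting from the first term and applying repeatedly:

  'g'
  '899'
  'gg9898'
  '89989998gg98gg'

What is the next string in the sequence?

gg9898gg989898gg89989998gg899899

Applying the rule to each of the 14 symbols of 89989998gg98gg gives the pieces gg 98 98 gg 98 98 98 gg 899 899 98 gg 899 899, which concatenate to the answer.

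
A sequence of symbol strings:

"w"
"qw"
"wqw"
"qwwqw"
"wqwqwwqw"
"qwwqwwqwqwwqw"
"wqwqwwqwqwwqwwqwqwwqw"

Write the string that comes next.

qwwqwwqwqwwqwwqwqwwqwqwwqwwqwqwwqw

Each term (from the third on) is the two preceding terms concatenated in order: term 3 = w·qw = wqw.
Continuing: qwwqwwqwqwwqw · wqwqwwqwqwwqwwqwqwwqw gives term 8.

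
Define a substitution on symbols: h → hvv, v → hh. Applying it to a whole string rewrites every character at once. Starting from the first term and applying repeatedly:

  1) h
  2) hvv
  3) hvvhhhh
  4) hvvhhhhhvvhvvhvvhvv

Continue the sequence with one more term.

Replace each of the 19 characters of hvvhhhhhvvhvvhvvhvv in place — hvv hh hh hvv hvv hvv hvv hvv hh hh hvv hh hh hvv hh hh hvv hh hh — and concatenate.

hvvhhhhhvvhvvhvvhvvhvvhhhhhvvhhhhhvvhhhhhvvhhhh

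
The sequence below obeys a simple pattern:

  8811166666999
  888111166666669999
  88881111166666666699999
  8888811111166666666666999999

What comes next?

The n-th term is n 8's then n+1 1's then 2n+1 6's then n+1 9's, where the shown terms are n = 2, 3, 4, 5.
At n = 6 the blocks have lengths 6, 7, 13, 7.

888888111111166666666666669999999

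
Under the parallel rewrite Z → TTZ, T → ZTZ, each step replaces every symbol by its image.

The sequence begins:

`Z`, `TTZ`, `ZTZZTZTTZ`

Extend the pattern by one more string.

TTZZTZTTZTTZZTZTTZZTZZTZTTZ

Rewriting each symbol of ZTZZTZTTZ: Z→TTZ, T→ZTZ, Z→TTZ, Z→TTZ, T→ZTZ, Z→TTZ, T→ZTZ, T→ZTZ, Z→TTZ, which concatenates to TTZ ZTZ TTZ TTZ ZTZ TTZ ZTZ ZTZ TTZ.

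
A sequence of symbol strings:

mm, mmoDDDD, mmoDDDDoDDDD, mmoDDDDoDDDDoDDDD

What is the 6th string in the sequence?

mmoDDDDoDDDDoDDDDoDDDDoDDDD

Every step adds oDDDD to the end: s(k+1) = s(k)·oDDDD.
From mmoDDDDoDDDDoDDDD, 2 further steps: mmoDDDDoDDDDoDDDD → mmoDDDDoDDDDoDDDDoDDDD → (answer).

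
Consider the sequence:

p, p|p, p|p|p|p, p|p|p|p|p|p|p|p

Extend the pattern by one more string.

Every step duplicates the string with '|' between the halves.
One more doubling of p|p|p|p|p|p|p|p gives the answer.

p|p|p|p|p|p|p|p|p|p|p|p|p|p|p|p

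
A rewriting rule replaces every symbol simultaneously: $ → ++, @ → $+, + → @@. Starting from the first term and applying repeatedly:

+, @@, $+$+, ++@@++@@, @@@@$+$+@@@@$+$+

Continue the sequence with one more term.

φ(@@@@$+$+@@@@$+$+) expands symbol-by-symbol to $+ $+ $+ $+ ++ @@ ++ @@ $+ $+ $+ $+ ++ @@ ++ @@; joining the 16 pieces gives the next term.

$+$+$+$+++@@++@@$+$+$+$+++@@++@@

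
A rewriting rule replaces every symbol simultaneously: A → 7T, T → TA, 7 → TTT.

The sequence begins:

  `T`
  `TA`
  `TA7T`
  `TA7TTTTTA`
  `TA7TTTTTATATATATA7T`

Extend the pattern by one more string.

TA7TTTTTATATATATA7TTA7TTA7TTA7TTA7TTTTTA

φ(TA7TTTTTATATATATA7T) expands symbol-by-symbol to TA 7T TTT TA TA TA TA TA 7T TA 7T TA 7T TA 7T TA 7T TTT TA; joining the 19 pieces gives the next term.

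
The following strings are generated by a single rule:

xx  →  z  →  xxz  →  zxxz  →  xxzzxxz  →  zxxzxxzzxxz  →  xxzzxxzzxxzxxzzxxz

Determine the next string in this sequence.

zxxzxxzzxxzxxzzxxzzxxzxxzzxxz

Each term (from the third on) is the two preceding terms concatenated in order: term 3 = xx·z = xxz.
Continuing: zxxzxxzzxxz · xxzzxxzzxxzxxzzxxz gives term 8.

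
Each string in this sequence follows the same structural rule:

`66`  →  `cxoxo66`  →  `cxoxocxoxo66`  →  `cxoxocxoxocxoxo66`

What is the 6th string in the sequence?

Each term is the previous one with cxoxo prepended.
From cxoxocxoxocxoxo66, 2 further steps: cxoxocxoxocxoxo66 → cxoxocxoxocxoxocxoxo66 → (answer).

cxoxocxoxocxoxocxoxocxoxo66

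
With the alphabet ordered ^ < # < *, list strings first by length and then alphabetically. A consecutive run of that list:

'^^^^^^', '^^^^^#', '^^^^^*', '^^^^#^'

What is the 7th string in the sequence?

^^^^*^

Continuing the enumeration 3 steps past ^^^^#^: ^^^^#^ → ^^^^## → ^^^^#* → (answer).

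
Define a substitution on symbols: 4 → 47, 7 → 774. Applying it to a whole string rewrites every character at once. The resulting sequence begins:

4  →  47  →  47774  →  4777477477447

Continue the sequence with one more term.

4777477477447774774477747744747774

Applying the rule to each of the 13 symbols of 4777477477447 gives the pieces 47 774 774 774 47 774 774 47 774 774 47 47 774, which concatenate to the answer.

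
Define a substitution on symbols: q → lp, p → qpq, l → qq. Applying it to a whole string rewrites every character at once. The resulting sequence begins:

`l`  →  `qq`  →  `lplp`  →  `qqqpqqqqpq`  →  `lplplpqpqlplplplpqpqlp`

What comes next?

qqqpqqqqpqqqqpqlpqpqlpqqqpqqqqpqqqqpqqqqpqlpqpqlpqqqpq

Replace each of the 22 characters of lplplpqpqlplplplpqpqlp in place — qq qpq qq qpq qq qpq lp qpq lp qq qpq qq qpq qq qpq qq qpq lp qpq lp qq qpq — and concatenate.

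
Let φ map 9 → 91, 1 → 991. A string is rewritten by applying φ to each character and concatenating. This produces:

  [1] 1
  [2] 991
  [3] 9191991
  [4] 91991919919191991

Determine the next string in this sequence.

Rewriting the 17 symbols of 91991919919191991 one by one yields 91 991 91 91 991 91 991 91 91 991 91 991 91 991 91 91 991; concatenated:

91991919199191991919199191991919919191991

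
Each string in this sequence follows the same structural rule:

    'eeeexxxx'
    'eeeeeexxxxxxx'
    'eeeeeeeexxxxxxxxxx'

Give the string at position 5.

eeeeeeeeeeeexxxxxxxxxxxxxxxx

Term n consists of 2n+2 e's, followed by 3n+1 x's (n = 1, 2, …).
For term 5, n = 5, so the run lengths are 12, 16.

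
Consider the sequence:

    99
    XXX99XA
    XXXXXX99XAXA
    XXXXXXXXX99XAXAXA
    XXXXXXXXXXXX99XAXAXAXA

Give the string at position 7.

XXXXXXXXXXXXXXXXXX99XAXAXAXAXAXA

Each term wraps the previous one in XXX on the left and XA on the right.
From XXXXXXXXXXXX99XAXAXAXA, 2 further steps: XXXXXXXXXXXX99XAXAXAXA → XXXXXXXXXXXXXXX99XAXAXAXAXA → (answer).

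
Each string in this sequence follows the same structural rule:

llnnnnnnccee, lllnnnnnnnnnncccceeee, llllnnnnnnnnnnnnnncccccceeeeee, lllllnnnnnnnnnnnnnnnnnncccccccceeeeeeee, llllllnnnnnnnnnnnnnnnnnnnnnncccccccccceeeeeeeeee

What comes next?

Term n consists of n l's, followed by 4n-2 n's, followed by 2n-2 c's, followed by 2n-2 e's, where the shown terms are n = 2, 3, 4, 5, 6.
For the next term, n = 7, so the run lengths are 7, 26, 12, 12.

lllllllnnnnnnnnnnnnnnnnnnnnnnnnnncccccccccccceeeeeeeeeeee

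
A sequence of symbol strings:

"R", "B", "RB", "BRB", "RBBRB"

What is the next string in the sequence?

BRBRBBRB

Each term (from the third on) is the two preceding terms concatenated in order: term 3 = R·B = RB.
Continuing: BRB · RBBRB gives term 6.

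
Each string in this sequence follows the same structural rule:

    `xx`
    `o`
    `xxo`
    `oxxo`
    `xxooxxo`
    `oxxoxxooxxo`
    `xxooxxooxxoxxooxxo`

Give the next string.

From term 3 onward, concatenate the second-to-last term with the last: xx·o = xxo, o·xxo = oxxo, …
Continuing: oxxoxxooxxo · xxooxxooxxoxxooxxo gives term 8.

oxxoxxooxxoxxooxxooxxoxxooxxo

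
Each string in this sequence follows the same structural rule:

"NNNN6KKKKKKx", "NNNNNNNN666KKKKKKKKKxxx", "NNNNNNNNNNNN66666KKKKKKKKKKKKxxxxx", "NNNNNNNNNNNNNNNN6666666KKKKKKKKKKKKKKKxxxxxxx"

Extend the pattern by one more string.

The n-th term is 4n N's then 2n-1 6's then 3n+3 K's then 2n-1 x's (n = 1, 2, …).
For the next term, n = 5, so the run lengths are 20, 9, 18, 9.

NNNNNNNNNNNNNNNNNNNN666666666KKKKKKKKKKKKKKKKKKxxxxxxxxx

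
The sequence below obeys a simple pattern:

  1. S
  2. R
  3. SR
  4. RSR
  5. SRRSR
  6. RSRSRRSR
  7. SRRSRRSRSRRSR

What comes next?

Each term (from the third on) is the two preceding terms concatenated in order: term 3 = S·R = SR.
So term 8 is RSRSRRSR·SRRSRRSRSRRSR.

RSRSRRSRSRRSRRSRSRRSR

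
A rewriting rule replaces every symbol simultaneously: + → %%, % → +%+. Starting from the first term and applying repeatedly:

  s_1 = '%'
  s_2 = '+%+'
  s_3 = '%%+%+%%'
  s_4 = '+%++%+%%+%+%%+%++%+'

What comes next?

φ(+%++%+%%+%+%%+%++%+) expands symbol-by-symbol to %% +%+ %% %% +%+ %% +%+ +%+ %% +%+ %% +%+ +%+ %% +%+ %% %% +%+ %%; joining the 19 pieces gives the next term.

%%+%+%%%%+%+%%+%++%+%%+%+%%+%++%+%%+%+%%%%+%+%%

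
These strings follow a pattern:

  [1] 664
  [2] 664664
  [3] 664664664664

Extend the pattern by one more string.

s(k+1) = s(k)·s(k) — each term doubles the last.
One more doubling of 664664664664 gives the answer.

664664664664664664664664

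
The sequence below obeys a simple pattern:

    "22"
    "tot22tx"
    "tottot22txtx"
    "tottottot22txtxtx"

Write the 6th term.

Each term wraps the previous one in tot on the left and tx on the right.
From tottottot22txtxtx, 2 further steps: tottottot22txtxtx → tottottottot22txtxtxtx → (answer).

tottottottottot22txtxtxtxtx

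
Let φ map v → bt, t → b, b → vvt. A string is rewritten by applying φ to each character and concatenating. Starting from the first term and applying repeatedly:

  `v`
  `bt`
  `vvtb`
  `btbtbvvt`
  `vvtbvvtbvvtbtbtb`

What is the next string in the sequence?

btbtbvvtbtbtbvvtbtbtbvvtbvvtbvvt

φ(vvtbvvtbvvtbtbtb) expands symbol-by-symbol to bt bt b vvt bt bt b vvt bt bt b vvt b vvt b vvt; joining the 16 pieces gives the next term.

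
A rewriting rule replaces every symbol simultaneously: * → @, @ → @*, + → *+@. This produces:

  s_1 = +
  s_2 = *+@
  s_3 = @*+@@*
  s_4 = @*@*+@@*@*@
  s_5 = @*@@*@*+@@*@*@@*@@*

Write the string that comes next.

Rewriting the 19 symbols of @*@@*@*+@@*@*@@*@@* one by one yields @* @ @* @* @ @* @ *+@ @* @* @ @* @ @* @* @ @* @* @; concatenated:

@*@@*@*@@*@*+@@*@*@@*@@*@*@@*@*@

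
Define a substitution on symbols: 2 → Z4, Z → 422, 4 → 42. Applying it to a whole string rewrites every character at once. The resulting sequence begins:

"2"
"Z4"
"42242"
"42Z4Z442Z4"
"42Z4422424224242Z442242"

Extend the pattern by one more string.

42Z44224242Z4Z442Z442Z4Z442Z442Z44224242Z4Z442Z4

φ(42Z4422424224242Z442242) expands symbol-by-symbol to 42 Z4 422 42 42 Z4 Z4 42 Z4 42 Z4 Z4 42 Z4 42 Z4 422 42 42 Z4 Z4 42 Z4; joining the 23 pieces gives the next term.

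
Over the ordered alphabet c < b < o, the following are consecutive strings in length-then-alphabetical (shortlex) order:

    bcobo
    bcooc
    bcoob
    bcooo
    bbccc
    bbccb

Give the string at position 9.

bbcbb

Stepping forward 3 times from bbccb: bbccb → bbcco → bbcbc, then the target.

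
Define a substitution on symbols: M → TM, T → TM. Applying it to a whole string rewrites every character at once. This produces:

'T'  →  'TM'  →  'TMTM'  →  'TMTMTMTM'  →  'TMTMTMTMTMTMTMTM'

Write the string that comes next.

φ(TMTMTMTMTMTMTMTM) expands symbol-by-symbol to TM TM TM TM TM TM TM TM TM TM TM TM TM TM TM TM; joining the 16 pieces gives the next term.

TMTMTMTMTMTMTMTMTMTMTMTMTMTMTMTM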